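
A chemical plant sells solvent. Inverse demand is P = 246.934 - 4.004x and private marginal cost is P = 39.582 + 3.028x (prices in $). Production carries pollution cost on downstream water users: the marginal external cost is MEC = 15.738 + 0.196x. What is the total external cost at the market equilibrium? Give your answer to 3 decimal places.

$549.274

Market equilibrium (private): 39.582 + 3.028x = 246.934 - 4.004x → x_m = 29.4869.
Total external cost = ∫₀^{x_m} (15.738 + 0.196x) dx = 15.738×29.4869 + ½×0.196×29.4869² = 549.2736.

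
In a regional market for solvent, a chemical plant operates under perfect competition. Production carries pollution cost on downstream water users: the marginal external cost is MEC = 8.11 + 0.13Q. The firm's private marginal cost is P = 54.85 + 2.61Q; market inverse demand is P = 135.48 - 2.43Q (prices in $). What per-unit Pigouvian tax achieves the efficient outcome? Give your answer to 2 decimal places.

Social marginal cost = private MC + MEC = 62.96 + 2.74Q.
Set SMC = demand: 62.96 + 2.74Q = 135.48 - 2.43Q → Q* = 14.0271.
The Pigouvian tax equals MEC at Q*: 8.11 + 0.13×14.0271 = 9.9335.

tax = $9.93 per unit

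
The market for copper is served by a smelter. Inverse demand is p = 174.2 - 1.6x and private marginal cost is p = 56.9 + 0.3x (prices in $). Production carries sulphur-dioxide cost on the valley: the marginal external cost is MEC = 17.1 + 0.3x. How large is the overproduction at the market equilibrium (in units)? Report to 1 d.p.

Market equilibrium (private): 56.9 + 0.3x = 174.2 - 1.6x → x_m = 61.7368.
Social marginal cost = private MC + MEC = 74.0 + 0.6x.
Set SMC = demand: 74.0 + 0.6x = 174.2 - 1.6x → x* = 45.5455.
Gap = |61.7368 − 45.5455| = 16.1913.

16.2 units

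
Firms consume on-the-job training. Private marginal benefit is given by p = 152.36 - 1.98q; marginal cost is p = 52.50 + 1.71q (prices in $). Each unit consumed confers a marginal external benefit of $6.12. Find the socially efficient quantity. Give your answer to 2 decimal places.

q* = 28.72

Social marginal benefit = demand + MEB = 158.48 - 1.98q.
Set SMB = MC: 158.48 - 1.98q = 52.50 + 1.71q → q* = 28.7209.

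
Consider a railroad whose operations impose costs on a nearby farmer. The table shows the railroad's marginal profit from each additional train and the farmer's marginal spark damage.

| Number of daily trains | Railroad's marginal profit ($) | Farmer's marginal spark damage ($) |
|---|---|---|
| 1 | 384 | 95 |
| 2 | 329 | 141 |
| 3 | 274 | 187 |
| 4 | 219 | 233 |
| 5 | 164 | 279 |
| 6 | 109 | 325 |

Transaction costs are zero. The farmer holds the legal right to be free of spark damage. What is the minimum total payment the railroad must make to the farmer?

$423

Efficient level: marginal profit ≥ marginal spark damage through level 3, so k* = 3.
With the farmer holding the right, the railroad must at least compensate total damage at k*: 95 + 141 + 187 = 423.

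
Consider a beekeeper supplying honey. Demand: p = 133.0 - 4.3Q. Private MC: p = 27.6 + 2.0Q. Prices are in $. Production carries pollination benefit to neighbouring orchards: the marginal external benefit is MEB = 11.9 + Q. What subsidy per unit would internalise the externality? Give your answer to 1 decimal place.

Social marginal cost = private MC − MEB = 15.7 + Q.
Set SMC = demand: 15.7 + Q = 133.0 - 4.3Q → Q* = 22.1321.
The Pigouvian subsidy equals MEB at Q*: 11.9 + 1.0×22.1321 = 34.0321.

subsidy = $34.0 per unit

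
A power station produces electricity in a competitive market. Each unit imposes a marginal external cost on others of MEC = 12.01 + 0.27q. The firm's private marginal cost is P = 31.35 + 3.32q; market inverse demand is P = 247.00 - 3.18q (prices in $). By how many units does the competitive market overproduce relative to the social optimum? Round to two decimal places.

Market equilibrium (private): 31.35 + 3.32q = 247.00 - 3.18q → q_m = 33.1769.
Social marginal cost = private MC + MEC = 43.36 + 3.59q.
Set SMC = demand: 43.36 + 3.59q = 247.00 - 3.18q → q* = 30.0798.
Gap = |33.1769 − 30.0798| = 3.0971.

3.10 units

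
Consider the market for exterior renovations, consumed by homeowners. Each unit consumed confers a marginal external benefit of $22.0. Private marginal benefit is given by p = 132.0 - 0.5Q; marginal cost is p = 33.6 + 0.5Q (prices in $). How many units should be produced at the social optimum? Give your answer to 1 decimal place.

Social marginal benefit = demand + MEB = 154.0 - 0.5Q.
Set SMB = MC: 154.0 - 0.5Q = 33.6 + 0.5Q → Q* = 120.4000.

Q* = 120.4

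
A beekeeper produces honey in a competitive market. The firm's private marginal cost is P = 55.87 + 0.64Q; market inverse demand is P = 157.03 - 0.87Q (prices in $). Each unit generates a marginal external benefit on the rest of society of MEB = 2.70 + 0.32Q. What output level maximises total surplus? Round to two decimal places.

Social marginal cost = private MC − MEB = 53.17 + 0.32Q.
Set SMC = demand: 53.17 + 0.32Q = 157.03 - 0.87Q → Q* = 87.2773.

Q* = 87.28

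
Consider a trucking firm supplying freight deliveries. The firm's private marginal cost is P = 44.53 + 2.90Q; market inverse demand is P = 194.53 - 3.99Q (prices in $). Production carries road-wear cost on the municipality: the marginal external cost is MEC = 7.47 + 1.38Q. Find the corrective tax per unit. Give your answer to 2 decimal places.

tax = $31.25 per unit

Social marginal cost = private MC + MEC = 52.00 + 4.28Q.
Set SMC = demand: 52.00 + 4.28Q = 194.53 - 3.99Q → Q* = 17.2346.
The Pigouvian tax equals MEC at Q*: 7.47 + 1.38×17.2346 = 31.2537.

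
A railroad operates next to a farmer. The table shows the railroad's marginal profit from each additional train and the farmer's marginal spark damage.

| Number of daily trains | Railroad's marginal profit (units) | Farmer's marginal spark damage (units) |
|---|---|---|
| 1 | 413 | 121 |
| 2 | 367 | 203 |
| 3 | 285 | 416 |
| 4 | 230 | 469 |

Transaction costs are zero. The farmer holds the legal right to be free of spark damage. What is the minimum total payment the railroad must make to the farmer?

Efficient level: marginal profit ≥ marginal spark damage through level 2, so k* = 2.
With the farmer holding the right, the railroad must at least compensate total damage at k*: 121 + 203 = 324.

324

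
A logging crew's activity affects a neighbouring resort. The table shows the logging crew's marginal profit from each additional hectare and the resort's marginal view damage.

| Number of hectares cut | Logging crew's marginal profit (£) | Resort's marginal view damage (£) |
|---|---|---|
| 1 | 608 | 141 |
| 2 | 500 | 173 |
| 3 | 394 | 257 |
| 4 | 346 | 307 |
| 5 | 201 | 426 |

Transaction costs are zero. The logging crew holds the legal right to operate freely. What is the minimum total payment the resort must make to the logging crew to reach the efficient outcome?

£201

Left alone the logging crew would choose level 5 (marginal profit stays positive).
Efficient level: k* = 4 (marginal profit ≥ marginal view damage through 4).
The resort must at least cover the logging crew's forgone profit from cutting 5→4: 201 = 201.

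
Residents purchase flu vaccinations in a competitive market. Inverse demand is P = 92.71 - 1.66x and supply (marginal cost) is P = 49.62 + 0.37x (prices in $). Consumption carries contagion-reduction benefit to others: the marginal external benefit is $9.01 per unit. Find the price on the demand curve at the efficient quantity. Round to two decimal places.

P = $50.11

Social marginal benefit = demand + MEB = 101.72 - 1.66x.
Set SMB = MC: 101.72 - 1.66x = 49.62 + 0.37x → x* = 25.6650.
Consumer price on the demand curve at x*: 92.71 − 1.66×25.6650 = 50.1061.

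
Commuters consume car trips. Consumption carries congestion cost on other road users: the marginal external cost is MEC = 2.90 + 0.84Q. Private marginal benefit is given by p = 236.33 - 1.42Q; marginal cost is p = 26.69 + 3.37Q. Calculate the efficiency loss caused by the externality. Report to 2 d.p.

DWL = 139.72

Market equilibrium (private): 26.69 + 3.37Q = 236.33 - 1.42Q → Q_m = 43.7662.
Social marginal benefit = demand − MEC = 233.43 - 2.26Q.
Set SMB = MC: 233.43 - 2.26Q = 26.69 + 3.37Q → Q* = 36.7211.
The welfare-loss triangle has base |Q_m − Q*| and height MEC(Q_m) (the vertical gap between SMB and MC is zero at Q* and MEC at Q_m).
DWL = ½ × 7.0451 × 39.6636 = 139.7170.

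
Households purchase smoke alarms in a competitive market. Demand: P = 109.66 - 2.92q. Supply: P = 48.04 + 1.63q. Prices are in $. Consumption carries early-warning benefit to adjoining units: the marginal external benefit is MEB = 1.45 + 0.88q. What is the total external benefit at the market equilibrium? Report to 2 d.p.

$100.34

Market equilibrium (private): 48.04 + 1.63q = 109.66 - 2.92q → q_m = 13.5429.
Total external benefit = ∫₀^{q_m} (1.45 + 0.88q) dq = 1.45×13.5429 + ½×0.88×13.5429² = 100.3377.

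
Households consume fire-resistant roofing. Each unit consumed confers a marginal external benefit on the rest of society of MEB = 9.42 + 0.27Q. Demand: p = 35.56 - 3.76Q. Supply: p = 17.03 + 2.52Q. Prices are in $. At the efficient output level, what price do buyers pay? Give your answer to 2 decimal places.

Social marginal benefit = demand + MEB = 44.98 - 3.49Q.
Set SMB = MC: 44.98 - 3.49Q = 17.03 + 2.52Q → Q* = 4.6506.
Consumer price on the demand curve at Q*: 35.56 − 3.76×4.6506 = 18.0737.

P = $18.07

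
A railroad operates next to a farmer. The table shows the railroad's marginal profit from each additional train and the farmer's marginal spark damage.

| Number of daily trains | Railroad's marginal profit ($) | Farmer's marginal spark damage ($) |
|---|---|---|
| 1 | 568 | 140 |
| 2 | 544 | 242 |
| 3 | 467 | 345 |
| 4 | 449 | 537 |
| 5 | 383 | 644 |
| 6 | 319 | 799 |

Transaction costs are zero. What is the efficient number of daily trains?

3

Bargaining reaches the level where marginal profit last exceeds marginal spark damage.
That holds through level 3 (467 ≥ 345) but not at 4 (449 < 537).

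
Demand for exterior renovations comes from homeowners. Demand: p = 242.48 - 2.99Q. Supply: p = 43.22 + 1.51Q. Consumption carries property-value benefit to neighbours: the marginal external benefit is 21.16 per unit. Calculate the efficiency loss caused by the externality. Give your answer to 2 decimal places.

Market equilibrium (private): 43.22 + 1.51Q = 242.48 - 2.99Q → Q_m = 44.2800.
Social marginal benefit = demand + MEB = 263.64 - 2.99Q.
Set SMB = MC: 263.64 - 2.99Q = 43.22 + 1.51Q → Q* = 48.9822.
The loss is the area between SMB and MC from Q* to Q_m; with linear curves that's a triangle of height MEB(Q_m).
DWL = ½ × 4.7022 × 21.1600 = 49.7493.

DWL = 49.75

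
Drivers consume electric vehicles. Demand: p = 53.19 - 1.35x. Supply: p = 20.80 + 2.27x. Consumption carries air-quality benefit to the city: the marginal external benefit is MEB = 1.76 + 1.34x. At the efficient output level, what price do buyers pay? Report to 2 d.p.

Social marginal benefit = demand + MEB = 54.95 - 0.01x.
Set SMB = MC: 54.95 - 0.01x = 20.80 + 2.27x → x* = 14.9781.
Consumer price on the demand curve at x*: 53.19 − 1.35×14.9781 = 32.9696.

P = 32.97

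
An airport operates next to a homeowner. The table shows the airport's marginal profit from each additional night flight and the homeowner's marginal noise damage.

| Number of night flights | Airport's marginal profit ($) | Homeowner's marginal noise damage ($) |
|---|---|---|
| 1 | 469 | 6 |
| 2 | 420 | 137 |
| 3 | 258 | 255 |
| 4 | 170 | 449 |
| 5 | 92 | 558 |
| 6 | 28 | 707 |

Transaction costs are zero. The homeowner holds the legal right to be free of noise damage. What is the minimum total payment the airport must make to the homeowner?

$398

Efficient level: marginal profit ≥ marginal noise damage through level 3, so k* = 3.
With the homeowner holding the right, the airport must at least compensate total damage at k*: 6 + 137 + 255 = 398.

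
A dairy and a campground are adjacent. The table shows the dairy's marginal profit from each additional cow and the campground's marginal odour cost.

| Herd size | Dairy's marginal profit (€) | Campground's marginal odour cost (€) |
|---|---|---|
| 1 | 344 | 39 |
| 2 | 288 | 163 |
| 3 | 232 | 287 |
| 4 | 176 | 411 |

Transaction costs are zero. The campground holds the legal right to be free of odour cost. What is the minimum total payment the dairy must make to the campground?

€202

Efficient level: marginal profit ≥ marginal odour cost through level 2, so k* = 2.
With the campground holding the right, the dairy must at least compensate total damage at k*: 39 + 163 = 202.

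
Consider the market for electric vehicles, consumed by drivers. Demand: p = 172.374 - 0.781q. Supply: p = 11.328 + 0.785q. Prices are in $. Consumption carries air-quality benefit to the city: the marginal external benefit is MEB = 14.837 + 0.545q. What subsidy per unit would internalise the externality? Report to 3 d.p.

subsidy = $108.722 per unit

Social marginal benefit = demand + MEB = 187.211 - 0.236q.
Set SMB = MC: 187.211 - 0.236q = 11.328 + 0.785q → q* = 172.2654.
The Pigouvian subsidy equals MEB at q*: 14.837 + 0.545×172.2654 = 108.7216.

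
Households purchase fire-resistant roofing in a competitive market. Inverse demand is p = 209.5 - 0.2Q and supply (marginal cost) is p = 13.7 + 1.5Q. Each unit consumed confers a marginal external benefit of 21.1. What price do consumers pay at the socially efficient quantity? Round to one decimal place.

Social marginal benefit = demand + MEB = 230.6 - 0.2Q.
Set SMB = MC: 230.6 - 0.2Q = 13.7 + 1.5Q → Q* = 127.5882.
Consumer price on the demand curve at Q*: 209.5 − 0.2×127.5882 = 183.9824.

P = 184.0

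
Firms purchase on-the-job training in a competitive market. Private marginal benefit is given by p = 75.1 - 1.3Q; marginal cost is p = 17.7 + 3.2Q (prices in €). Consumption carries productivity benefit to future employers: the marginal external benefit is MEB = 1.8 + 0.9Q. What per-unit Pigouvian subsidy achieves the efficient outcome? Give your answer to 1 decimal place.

subsidy = €16.6 per unit

Social marginal benefit = demand + MEB = 76.9 - 0.4Q.
Set SMB = MC: 76.9 - 0.4Q = 17.7 + 3.2Q → Q* = 16.4444.
The Pigouvian subsidy equals MEB at Q*: 1.8 + 0.9×16.4444 = 16.6000.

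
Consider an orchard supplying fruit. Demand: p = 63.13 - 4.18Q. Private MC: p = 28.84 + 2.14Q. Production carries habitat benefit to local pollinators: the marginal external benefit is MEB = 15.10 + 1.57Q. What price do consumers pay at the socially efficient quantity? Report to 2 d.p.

Social marginal cost = private MC − MEB = 13.74 + 0.57Q.
Set SMC = demand: 13.74 + 0.57Q = 63.13 - 4.18Q → Q* = 10.3979.
Consumer price on the demand curve at Q*: 63.13 − 4.18×10.3979 = 19.6668.

P = 19.67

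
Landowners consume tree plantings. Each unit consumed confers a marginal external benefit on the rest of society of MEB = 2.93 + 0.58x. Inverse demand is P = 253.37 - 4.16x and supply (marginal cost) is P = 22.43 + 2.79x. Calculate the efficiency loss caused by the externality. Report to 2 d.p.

Market equilibrium (private): 22.43 + 2.79x = 253.37 - 4.16x → x_m = 33.2288.
Social marginal benefit = demand + MEB = 256.30 - 3.58x.
Set SMB = MC: 256.30 - 3.58x = 22.43 + 2.79x → x* = 36.7143.
Height of the DWL triangle at x_m is SMB(x_m) − MC(x_m) = MEB(x_m) = 22.2027.
DWL = ½ × 3.4855 × 22.2027 = 38.6938.

DWL = 38.69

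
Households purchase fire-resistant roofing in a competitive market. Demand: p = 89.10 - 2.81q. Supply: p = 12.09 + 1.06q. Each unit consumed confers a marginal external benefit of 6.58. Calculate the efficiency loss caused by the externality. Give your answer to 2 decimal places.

DWL = 5.59

Market equilibrium (private): 12.09 + 1.06q = 89.10 - 2.81q → q_m = 19.8992.
Social marginal benefit = demand + MEB = 95.68 - 2.81q.
Set SMB = MC: 95.68 - 2.81q = 12.09 + 1.06q → q* = 21.5995.
Height of the DWL triangle at q_m is SMB(q_m) − MC(q_m) = MEB(q_m) = 6.5800.
DWL = ½ × 1.7003 × 6.5800 = 5.5940.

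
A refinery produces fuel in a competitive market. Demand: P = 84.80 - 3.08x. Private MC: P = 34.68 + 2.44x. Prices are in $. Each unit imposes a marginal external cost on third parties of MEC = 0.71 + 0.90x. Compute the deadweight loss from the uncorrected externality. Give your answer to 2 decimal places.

DWL = $6.14

Market equilibrium (private): 34.68 + 2.44x = 84.80 - 3.08x → x_m = 9.0797.
Social marginal cost = private MC + MEC = 35.39 + 3.34x.
Set SMC = demand: 35.39 + 3.34x = 84.80 - 3.08x → x* = 7.6963.
Between x* and x_m the wedge SMC − demand runs linearly from 0 to MEC(x_m), so the loss is a triangle.
DWL = ½ × 1.3834 × 8.8817 = 6.1435.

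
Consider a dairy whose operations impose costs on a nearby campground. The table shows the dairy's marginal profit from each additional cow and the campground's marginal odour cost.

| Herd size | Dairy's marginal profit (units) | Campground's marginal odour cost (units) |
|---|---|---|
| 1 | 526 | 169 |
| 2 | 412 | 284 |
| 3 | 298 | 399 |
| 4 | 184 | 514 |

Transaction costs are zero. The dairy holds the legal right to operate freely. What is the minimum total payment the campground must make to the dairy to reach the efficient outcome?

482

Left alone the dairy would choose level 4 (marginal profit stays positive).
Efficient level: k* = 2 (marginal profit ≥ marginal odour cost through 2).
The campground must at least cover the dairy's forgone profit from cutting 4→2: 298 + 184 = 482.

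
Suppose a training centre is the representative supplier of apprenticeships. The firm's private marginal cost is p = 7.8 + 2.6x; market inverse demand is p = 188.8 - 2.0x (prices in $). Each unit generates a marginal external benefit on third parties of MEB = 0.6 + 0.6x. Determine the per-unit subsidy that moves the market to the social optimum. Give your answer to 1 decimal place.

Social marginal cost = private MC − MEB = 7.2 + 2.0x.
Set SMC = demand: 7.2 + 2.0x = 188.8 - 2.0x → x* = 45.4000.
The Pigouvian subsidy equals MEB at x*: 0.6 + 0.6×45.4000 = 27.8400.

subsidy = $27.8 per unit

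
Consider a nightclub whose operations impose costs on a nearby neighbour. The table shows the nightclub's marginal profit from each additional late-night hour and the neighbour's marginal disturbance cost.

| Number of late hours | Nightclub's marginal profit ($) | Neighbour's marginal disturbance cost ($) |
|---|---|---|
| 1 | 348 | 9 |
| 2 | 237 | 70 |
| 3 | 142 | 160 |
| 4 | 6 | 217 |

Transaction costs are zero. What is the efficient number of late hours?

2

Bargaining reaches the level where marginal profit last exceeds marginal disturbance cost.
That holds through level 2 (237 ≥ 70) but not at 3 (142 < 160).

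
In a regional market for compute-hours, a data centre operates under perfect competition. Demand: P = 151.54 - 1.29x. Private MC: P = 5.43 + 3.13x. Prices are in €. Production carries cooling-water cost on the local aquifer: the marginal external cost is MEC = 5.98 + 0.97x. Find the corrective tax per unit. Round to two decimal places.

Social marginal cost = private MC + MEC = 11.41 + 4.10x.
Set SMC = demand: 11.41 + 4.10x = 151.54 - 1.29x → x* = 25.9981.
The Pigouvian tax equals MEC at x*: 5.98 + 0.97×25.9981 = 31.1982.

tax = €31.20 per unit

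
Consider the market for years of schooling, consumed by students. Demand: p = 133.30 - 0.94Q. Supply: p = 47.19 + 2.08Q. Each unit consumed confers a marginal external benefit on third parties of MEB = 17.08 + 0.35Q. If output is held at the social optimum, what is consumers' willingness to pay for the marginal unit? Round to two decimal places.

P = 96.97

Social marginal benefit = demand + MEB = 150.38 - 0.59Q.
Set SMB = MC: 150.38 - 0.59Q = 47.19 + 2.08Q → Q* = 38.6479.
Consumer price on the demand curve at Q*: 133.30 − 0.94×38.6479 = 96.9710.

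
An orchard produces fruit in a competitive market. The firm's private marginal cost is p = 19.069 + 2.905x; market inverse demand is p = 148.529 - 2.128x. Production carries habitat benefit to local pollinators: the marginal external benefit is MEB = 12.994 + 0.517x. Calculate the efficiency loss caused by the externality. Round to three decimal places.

Market equilibrium (private): 19.069 + 2.905x = 148.529 - 2.128x → x_m = 25.7222.
Social marginal cost = private MC − MEB = 6.075 + 2.388x.
Set SMC = demand: 6.075 + 2.388x = 148.529 - 2.128x → x* = 31.5443.
The loss is the area between SMC and demand from x* to x_m; with linear curves that's a triangle of height MEB(x_m).
DWL = ½ × 5.8221 × 26.2924 = 76.5385.

DWL = 76.538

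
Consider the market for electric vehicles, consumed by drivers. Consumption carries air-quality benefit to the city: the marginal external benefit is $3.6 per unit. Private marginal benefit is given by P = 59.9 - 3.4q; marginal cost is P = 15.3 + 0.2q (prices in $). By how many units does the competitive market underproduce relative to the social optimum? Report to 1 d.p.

Market equilibrium (private): 15.3 + 0.2q = 59.9 - 3.4q → q_m = 12.3889.
Social marginal benefit = demand + MEB = 63.5 - 3.4q.
Set SMB = MC: 63.5 - 3.4q = 15.3 + 0.2q → q* = 13.3889.
Gap = |12.3889 − 13.3889| = 1.0000.

1.0 units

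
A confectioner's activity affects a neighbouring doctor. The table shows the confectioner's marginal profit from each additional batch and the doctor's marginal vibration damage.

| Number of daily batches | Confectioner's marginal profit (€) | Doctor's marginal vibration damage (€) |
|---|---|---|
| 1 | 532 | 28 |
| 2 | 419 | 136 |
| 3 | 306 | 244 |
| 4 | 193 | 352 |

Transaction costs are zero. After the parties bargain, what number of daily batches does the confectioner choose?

3

Bargaining reaches the level where marginal profit last exceeds marginal vibration damage.
That holds through level 3 (306 ≥ 244) but not at 4 (193 < 352).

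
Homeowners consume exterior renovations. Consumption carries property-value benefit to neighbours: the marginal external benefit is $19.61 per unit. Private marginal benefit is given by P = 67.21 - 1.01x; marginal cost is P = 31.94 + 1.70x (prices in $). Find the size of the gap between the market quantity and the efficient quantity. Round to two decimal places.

7.24 units

Market equilibrium (private): 31.94 + 1.70x = 67.21 - 1.01x → x_m = 13.0148.
Social marginal benefit = demand + MEB = 86.82 - 1.01x.
Set SMB = MC: 86.82 - 1.01x = 31.94 + 1.70x → x* = 20.2509.
Gap = |13.0148 − 20.2509| = 7.2361.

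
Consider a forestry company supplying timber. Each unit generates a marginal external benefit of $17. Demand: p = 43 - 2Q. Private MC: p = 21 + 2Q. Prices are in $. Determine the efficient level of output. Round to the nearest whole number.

Social marginal cost = private MC − MEB = 4 + 2Q.
Set SMC = demand: 4 + 2Q = 43 - 2Q → Q* = 9.7500.

Q* = 10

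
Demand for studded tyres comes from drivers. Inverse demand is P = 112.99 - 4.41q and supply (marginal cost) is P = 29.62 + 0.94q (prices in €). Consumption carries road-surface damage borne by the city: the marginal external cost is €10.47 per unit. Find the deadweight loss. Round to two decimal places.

DWL = €10.24

Market equilibrium (private): 29.62 + 0.94q = 112.99 - 4.41q → q_m = 15.5832.
Social marginal benefit = demand − MEC = 102.52 - 4.41q.
Set SMB = MC: 102.52 - 4.41q = 29.62 + 0.94q → q* = 13.6262.
The welfare-loss triangle has base |q_m − q*| and height MEC(q_m) (the vertical gap between SMB and MC is zero at q* and MEC at q_m).
DWL = ½ × 1.9570 × 10.4700 = 10.2449.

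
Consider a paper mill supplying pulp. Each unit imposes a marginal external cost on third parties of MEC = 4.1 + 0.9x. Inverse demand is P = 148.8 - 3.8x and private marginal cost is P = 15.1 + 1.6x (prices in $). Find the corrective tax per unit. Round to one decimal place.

tax = $22.6 per unit

Social marginal cost = private MC + MEC = 19.2 + 2.5x.
Set SMC = demand: 19.2 + 2.5x = 148.8 - 3.8x → x* = 20.5714.
The Pigouvian tax equals MEC at x*: 4.1 + 0.9×20.5714 = 22.6143.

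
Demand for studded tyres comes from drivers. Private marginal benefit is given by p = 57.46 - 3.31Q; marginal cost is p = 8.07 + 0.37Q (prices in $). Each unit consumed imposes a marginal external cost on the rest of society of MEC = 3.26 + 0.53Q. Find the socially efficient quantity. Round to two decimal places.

Social marginal benefit = demand − MEC = 54.20 - 3.84Q.
Set SMB = MC: 54.20 - 3.84Q = 8.07 + 0.37Q → Q* = 10.9572.

Q* = 10.96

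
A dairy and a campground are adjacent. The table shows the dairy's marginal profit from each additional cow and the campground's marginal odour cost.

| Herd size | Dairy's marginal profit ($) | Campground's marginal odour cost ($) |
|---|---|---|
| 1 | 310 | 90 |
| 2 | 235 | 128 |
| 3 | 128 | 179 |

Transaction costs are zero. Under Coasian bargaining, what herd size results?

2

Bargaining reaches the level where marginal profit last exceeds marginal odour cost.
That holds through level 2 (235 ≥ 128) but not at 3 (128 < 179).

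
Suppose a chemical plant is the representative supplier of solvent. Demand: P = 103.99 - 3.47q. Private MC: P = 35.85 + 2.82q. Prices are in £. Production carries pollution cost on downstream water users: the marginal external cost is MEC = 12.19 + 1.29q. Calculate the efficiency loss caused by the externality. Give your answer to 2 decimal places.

DWL = £45.16

Market equilibrium (private): 35.85 + 2.82q = 103.99 - 3.47q → q_m = 10.8331.
Social marginal cost = private MC + MEC = 48.04 + 4.11q.
Set SMC = demand: 48.04 + 4.11q = 103.99 - 3.47q → q* = 7.3813.
Height of the DWL triangle at q_m is SMC(q_m) − demand(q_m) = MEC(q_m) = 26.1647.
DWL = ½ × 3.4518 × 26.1647 = 45.1577.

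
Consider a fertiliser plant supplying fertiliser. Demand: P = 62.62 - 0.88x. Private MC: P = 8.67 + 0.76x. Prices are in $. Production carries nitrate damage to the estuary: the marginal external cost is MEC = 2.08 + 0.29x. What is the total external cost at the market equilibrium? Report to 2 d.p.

Market equilibrium (private): 8.67 + 0.76x = 62.62 - 0.88x → x_m = 32.8963.
Total external cost = ∫₀^{x_m} (2.08 + 0.29x) dx = 2.08×32.8963 + ½×0.29×32.8963² = 225.3385.

$225.34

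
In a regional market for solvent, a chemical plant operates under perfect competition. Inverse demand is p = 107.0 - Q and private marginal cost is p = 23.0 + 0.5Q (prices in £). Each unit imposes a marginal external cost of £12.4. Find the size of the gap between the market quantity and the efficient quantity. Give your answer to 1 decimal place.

Market equilibrium (private): 23.0 + 0.5Q = 107.0 - Q → Q_m = 56.0000.
Social marginal cost = private MC + MEC = 35.4 + 0.5Q.
Set SMC = demand: 35.4 + 0.5Q = 107.0 - Q → Q* = 47.7333.
Gap = |56.0000 − 47.7333| = 8.2667.

8.3 units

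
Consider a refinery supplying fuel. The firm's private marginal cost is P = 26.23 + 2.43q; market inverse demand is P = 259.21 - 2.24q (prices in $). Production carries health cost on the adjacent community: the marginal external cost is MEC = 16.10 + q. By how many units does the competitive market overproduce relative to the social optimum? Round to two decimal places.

Market equilibrium (private): 26.23 + 2.43q = 259.21 - 2.24q → q_m = 49.8887.
Social marginal cost = private MC + MEC = 42.33 + 3.43q.
Set SMC = demand: 42.33 + 3.43q = 259.21 - 2.24q → q* = 38.2504.
Gap = |49.8887 − 38.2504| = 11.6383.

11.64 units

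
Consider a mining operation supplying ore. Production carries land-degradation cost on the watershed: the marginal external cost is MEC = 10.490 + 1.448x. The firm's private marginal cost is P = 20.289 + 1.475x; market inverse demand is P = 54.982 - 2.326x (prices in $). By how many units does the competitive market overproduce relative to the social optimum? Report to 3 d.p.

4.516 units

Market equilibrium (private): 20.289 + 1.475x = 54.982 - 2.326x → x_m = 9.1273.
Social marginal cost = private MC + MEC = 30.779 + 2.923x.
Set SMC = demand: 30.779 + 2.923x = 54.982 - 2.326x → x* = 4.6110.
Gap = |9.1273 − 4.6110| = 4.5163.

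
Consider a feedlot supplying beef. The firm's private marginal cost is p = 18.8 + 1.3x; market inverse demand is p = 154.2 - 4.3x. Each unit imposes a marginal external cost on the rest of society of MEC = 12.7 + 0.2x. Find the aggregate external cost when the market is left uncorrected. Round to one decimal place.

365.5

Market equilibrium (private): 18.8 + 1.3x = 154.2 - 4.3x → x_m = 24.1786.
Total external cost = ∫₀^{x_m} (12.7 + 0.2x) dx = 12.7×24.1786 + ½×0.2×24.1786² = 365.5287.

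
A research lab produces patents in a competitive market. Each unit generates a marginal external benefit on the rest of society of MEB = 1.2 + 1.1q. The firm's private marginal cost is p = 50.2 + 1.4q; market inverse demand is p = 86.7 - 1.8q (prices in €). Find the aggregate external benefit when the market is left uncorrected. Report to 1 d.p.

Market equilibrium (private): 50.2 + 1.4q = 86.7 - 1.8q → q_m = 11.4063.
Total external benefit = ∫₀^{q_m} (1.2 + 1.1q) dq = 1.2×11.4063 + ½×1.1×11.4063² = 85.2446.

€85.2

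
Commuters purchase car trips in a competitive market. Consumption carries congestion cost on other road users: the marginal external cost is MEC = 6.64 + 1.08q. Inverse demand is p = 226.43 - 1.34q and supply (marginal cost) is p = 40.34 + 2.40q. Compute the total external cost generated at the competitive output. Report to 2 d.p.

Market equilibrium (private): 40.34 + 2.40q = 226.43 - 1.34q → q_m = 49.7567.
Total external cost = ∫₀^{q_m} (6.64 + 1.08q) dq = 6.64×49.7567 + ½×1.08×49.7567² = 1667.2783.

1667.28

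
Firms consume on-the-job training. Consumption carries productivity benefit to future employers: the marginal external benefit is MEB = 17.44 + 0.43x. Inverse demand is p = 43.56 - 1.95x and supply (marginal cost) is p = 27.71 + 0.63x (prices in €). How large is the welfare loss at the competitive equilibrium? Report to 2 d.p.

DWL = €93.78

Market equilibrium (private): 27.71 + 0.63x = 43.56 - 1.95x → x_m = 6.1434.
Social marginal benefit = demand + MEB = 61.00 - 1.52x.
Set SMB = MC: 61.00 - 1.52x = 27.71 + 0.63x → x* = 15.4837.
The welfare-loss triangle has base |x_m − x*| and height MEB(x_m) (the vertical gap between SMB and MC is zero at x* and MEB at x_m).
DWL = ½ × 9.3403 × 20.0817 = 93.7846.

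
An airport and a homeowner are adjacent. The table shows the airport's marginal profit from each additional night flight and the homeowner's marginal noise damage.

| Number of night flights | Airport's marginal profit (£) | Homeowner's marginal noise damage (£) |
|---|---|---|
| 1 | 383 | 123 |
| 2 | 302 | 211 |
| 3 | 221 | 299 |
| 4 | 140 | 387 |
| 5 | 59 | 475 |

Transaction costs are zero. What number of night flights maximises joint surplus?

2

Bargaining reaches the level where marginal profit last exceeds marginal noise damage.
That holds through level 2 (302 ≥ 211) but not at 3 (221 < 299).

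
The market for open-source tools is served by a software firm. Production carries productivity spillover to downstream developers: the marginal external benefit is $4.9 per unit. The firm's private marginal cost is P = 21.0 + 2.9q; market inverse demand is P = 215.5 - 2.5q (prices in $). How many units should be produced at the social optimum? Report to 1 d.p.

q* = 36.9

Social marginal cost = private MC − MEB = 16.1 + 2.9q.
Set SMC = demand: 16.1 + 2.9q = 215.5 - 2.5q → q* = 36.9259.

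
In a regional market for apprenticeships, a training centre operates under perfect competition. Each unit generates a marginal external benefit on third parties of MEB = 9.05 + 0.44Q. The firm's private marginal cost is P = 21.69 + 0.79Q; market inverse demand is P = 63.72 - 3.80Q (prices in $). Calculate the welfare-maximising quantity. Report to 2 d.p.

Q* = 12.31

Social marginal cost = private MC − MEB = 12.64 + 0.35Q.
Set SMC = demand: 12.64 + 0.35Q = 63.72 - 3.80Q → Q* = 12.3084.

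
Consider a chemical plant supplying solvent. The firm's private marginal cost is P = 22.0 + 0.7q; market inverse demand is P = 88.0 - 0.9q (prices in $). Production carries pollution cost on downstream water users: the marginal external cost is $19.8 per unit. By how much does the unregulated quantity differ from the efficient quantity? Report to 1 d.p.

12.4 units

Market equilibrium (private): 22.0 + 0.7q = 88.0 - 0.9q → q_m = 41.2500.
Social marginal cost = private MC + MEC = 41.8 + 0.7q.
Set SMC = demand: 41.8 + 0.7q = 88.0 - 0.9q → q* = 28.8750.
Gap = |41.2500 − 28.8750| = 12.3750.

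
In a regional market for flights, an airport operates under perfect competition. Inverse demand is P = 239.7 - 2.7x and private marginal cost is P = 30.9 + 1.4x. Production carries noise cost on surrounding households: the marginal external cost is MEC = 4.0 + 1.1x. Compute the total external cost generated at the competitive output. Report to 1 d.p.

Market equilibrium (private): 30.9 + 1.4x = 239.7 - 2.7x → x_m = 50.9268.
Total external cost = ∫₀^{x_m} (4.0 + 1.1x) dx = 4.0×50.9268 + ½×1.1×50.9268² = 1630.1536.

1630.2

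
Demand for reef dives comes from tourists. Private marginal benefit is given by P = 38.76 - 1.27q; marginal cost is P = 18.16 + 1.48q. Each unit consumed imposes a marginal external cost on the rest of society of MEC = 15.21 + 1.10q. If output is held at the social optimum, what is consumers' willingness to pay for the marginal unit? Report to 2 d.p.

P = 36.98

Social marginal benefit = demand − MEC = 23.55 - 2.37q.
Set SMB = MC: 23.55 - 2.37q = 18.16 + 1.48q → q* = 1.4000.
Consumer price on the demand curve at q*: 38.76 − 1.27×1.4000 = 36.9820.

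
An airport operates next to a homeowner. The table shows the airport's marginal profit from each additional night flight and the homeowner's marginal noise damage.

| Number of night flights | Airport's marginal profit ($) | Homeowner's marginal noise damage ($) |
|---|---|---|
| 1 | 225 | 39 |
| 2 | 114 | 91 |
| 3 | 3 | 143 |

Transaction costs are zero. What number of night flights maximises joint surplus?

2

Bargaining reaches the level where marginal profit last exceeds marginal noise damage.
That holds through level 2 (114 ≥ 91) but not at 3 (3 < 143).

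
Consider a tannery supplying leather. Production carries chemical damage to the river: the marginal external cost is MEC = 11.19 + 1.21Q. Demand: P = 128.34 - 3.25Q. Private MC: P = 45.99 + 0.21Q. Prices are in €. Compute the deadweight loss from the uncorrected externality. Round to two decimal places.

Market equilibrium (private): 45.99 + 0.21Q = 128.34 - 3.25Q → Q_m = 23.8006.
Social marginal cost = private MC + MEC = 57.18 + 1.42Q.
Set SMC = demand: 57.18 + 1.42Q = 128.34 - 3.25Q → Q* = 15.2377.
Between Q* and Q_m the wedge SMC − demand runs linearly from 0 to MEC(Q_m), so the loss is a triangle.
DWL = ½ × 8.5629 × 39.9887 = 171.2096.

DWL = €171.21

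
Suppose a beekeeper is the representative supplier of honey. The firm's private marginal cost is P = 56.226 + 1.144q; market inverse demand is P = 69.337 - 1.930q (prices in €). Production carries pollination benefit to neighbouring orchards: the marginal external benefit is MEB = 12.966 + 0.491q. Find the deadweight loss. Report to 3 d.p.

DWL = €43.904

Market equilibrium (private): 56.226 + 1.144q = 69.337 - 1.930q → q_m = 4.2651.
Social marginal cost = private MC − MEB = 43.260 + 0.653q.
Set SMC = demand: 43.260 + 0.653q = 69.337 - 1.930q → q* = 10.0956.
Height of the DWL triangle at q_m is demand(q_m) − SMC(q_m) = MEB(q_m) = 15.0602.
DWL = ½ × 5.8305 × 15.0602 = 43.9042.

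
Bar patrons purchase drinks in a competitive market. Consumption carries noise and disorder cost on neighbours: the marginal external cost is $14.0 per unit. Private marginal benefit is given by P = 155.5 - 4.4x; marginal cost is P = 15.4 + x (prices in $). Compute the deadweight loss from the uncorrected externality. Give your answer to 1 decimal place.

DWL = $18.1

Market equilibrium (private): 15.4 + x = 155.5 - 4.4x → x_m = 25.9444.
Social marginal benefit = demand − MEC = 141.5 - 4.4x.
Set SMB = MC: 141.5 - 4.4x = 15.4 + x → x* = 23.3519.
Height of the DWL triangle at x_m is MC(x_m) − SMB(x_m) = MEC(x_m) = 14.0000.
DWL = ½ × 2.5925 × 14.0000 = 18.1475.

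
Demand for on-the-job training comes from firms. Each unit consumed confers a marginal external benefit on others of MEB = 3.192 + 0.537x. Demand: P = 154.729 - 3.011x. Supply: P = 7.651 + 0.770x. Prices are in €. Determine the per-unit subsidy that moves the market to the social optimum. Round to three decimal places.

Social marginal benefit = demand + MEB = 157.921 - 2.474x.
Set SMB = MC: 157.921 - 2.474x = 7.651 + 0.770x → x* = 46.3224.
The Pigouvian subsidy equals MEB at x*: 3.192 + 0.537×46.3224 = 28.0671.

subsidy = €28.067 per unit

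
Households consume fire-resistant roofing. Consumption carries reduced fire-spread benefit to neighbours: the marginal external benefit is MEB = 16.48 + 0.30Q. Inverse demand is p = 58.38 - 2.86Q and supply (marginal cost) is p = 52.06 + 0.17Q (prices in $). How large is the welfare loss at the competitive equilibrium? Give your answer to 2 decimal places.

DWL = $53.59

Market equilibrium (private): 52.06 + 0.17Q = 58.38 - 2.86Q → Q_m = 2.0858.
Social marginal benefit = demand + MEB = 74.86 - 2.56Q.
Set SMB = MC: 74.86 - 2.56Q = 52.06 + 0.17Q → Q* = 8.3516.
Height of the DWL triangle at Q_m is SMB(Q_m) − MC(Q_m) = MEB(Q_m) = 17.1057.
DWL = ½ × 6.2658 × 17.1057 = 53.5904.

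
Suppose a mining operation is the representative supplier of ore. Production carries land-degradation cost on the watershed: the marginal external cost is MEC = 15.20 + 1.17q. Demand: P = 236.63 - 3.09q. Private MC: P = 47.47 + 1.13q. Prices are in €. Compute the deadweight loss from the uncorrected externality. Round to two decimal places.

Market equilibrium (private): 47.47 + 1.13q = 236.63 - 3.09q → q_m = 44.8246.
Social marginal cost = private MC + MEC = 62.67 + 2.30q.
Set SMC = demand: 62.67 + 2.30q = 236.63 - 3.09q → q* = 32.2746.
Between q* and q_m the wedge SMC − demand runs linearly from 0 to MEC(q_m), so the loss is a triangle.
DWL = ½ × 12.5500 × 67.6448 = 424.4711.

DWL = €424.47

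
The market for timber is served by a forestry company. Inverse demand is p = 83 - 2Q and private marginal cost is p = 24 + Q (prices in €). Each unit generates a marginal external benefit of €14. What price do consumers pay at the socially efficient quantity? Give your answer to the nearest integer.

Social marginal cost = private MC − MEB = 10 + Q.
Set SMC = demand: 10 + Q = 83 - 2Q → Q* = 24.3333.
Consumer price on the demand curve at Q*: 83 − 2×24.3333 = 34.3334.

P = €34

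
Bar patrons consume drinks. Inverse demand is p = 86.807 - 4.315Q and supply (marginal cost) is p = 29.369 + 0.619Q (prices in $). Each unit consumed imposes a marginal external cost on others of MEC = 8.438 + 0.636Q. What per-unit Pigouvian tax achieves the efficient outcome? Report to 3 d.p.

Social marginal benefit = demand − MEC = 78.369 - 4.951Q.
Set SMB = MC: 78.369 - 4.951Q = 29.369 + 0.619Q → Q* = 8.7971.
The Pigouvian tax equals MEC at Q*: 8.438 + 0.636×8.7971 = 14.0330.

tax = $14.033 per unit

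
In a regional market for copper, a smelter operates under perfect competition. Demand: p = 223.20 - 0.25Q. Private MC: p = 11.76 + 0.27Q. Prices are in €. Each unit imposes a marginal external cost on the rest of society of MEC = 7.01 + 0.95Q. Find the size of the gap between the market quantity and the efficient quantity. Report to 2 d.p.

Market equilibrium (private): 11.76 + 0.27Q = 223.20 - 0.25Q → Q_m = 406.6154.
Social marginal cost = private MC + MEC = 18.77 + 1.22Q.
Set SMC = demand: 18.77 + 1.22Q = 223.20 - 0.25Q → Q* = 139.0680.
Gap = |406.6154 − 139.0680| = 267.5474.

267.55 units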